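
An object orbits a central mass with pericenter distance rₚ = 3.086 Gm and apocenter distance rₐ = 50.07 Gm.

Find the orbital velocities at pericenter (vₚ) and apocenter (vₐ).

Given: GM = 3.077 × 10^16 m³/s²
rₚ = 3.086 Gm = 3.086 × 10^9 m
rₐ = 50.07 Gm = 5.007 × 10^10 m
GM = 3.077 × 10^16 m³/s²
a = (rₚ + rₐ)/2 = 2.6578 × 10^10 m
Vis-viva: v² = GM (2/r − 1/a)
vₚ² = 3.077 × 10^16 × (6.48088 × 10^-10 − 3.76251 × 10^-11) = 1.87839 × 10^7 m²/s²
vₚ = 4334.05 m/s ≈ 4.334 km/s
vₐ² = 3.077 × 10^16 × (3.99441 × 10^-11 − 3.76251 × 10^-11) = 71354.9 m²/s²
vₐ = 267.123 m/s ≈ 267.1 m/s

Final answer: vₚ = 4.334 km/s, vₐ = 267.1 m/s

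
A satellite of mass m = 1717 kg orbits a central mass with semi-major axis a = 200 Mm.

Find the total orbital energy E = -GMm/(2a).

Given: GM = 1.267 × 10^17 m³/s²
a = 200 Mm = 2 × 10^8 m
GM = 1.267 × 10^17 m³/s²
2a = 4 × 10^8 m
GMm = 1.267 × 10^17 × 1717 = 2.17544 × 10^20 m³·kg/s²
E = −GMm/(2a) = -5.4386 × 10^11 J ≈ -543.9 GJ

Final answer: -543.9 GJ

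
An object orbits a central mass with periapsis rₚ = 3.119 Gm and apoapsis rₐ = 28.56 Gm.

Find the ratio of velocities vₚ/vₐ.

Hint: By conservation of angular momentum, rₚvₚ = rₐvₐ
rₚ = 3.119 Gm = 3.119 × 10^9 m
rₐ = 28.56 Gm = 2.856 × 10^10 m
rₚvₚ = rₐvₐ  ⇒  vₚ/vₐ = rₐ/rₚ
vₚ/vₐ = (2.856 × 10^10) / (3.119 × 10^9) = 9.15678

Final answer: vₚ/vₐ = 9.157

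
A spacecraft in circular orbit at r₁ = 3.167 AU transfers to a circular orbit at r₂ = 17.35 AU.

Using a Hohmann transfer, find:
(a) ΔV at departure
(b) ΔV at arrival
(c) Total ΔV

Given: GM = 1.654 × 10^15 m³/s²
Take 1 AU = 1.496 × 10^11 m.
r₁ = 3.167 AU = 4.73783 × 10^11 m
r₂ = 17.35 AU = 2.59556 × 10^12 m
GM = 1.654 × 10^15 m³/s²
Transfer ellipse: a_t = (r₁ + r₂)/2 = 1.53467 × 10^12 m
Circular speed at r₁: v₁ = √(GM/r₁) = 59.0851 m/s
Transfer speed at r₁ (periapsis): v₁ₜ = √(GM(2/r₁ − 1/a_t)) = 76.8397 m/s
(a) ΔV₁ = v₁ₜ − v₁ = 17.7546 m/s ≈ 17.75 m/s
Circular speed at r₂: v₂ = √(GM/r₂) = 25.2437 m/s
Transfer speed at r₂ (apoapsis): v₂ₜ = √(GM(2/r₂ − 1/a_t)) = 14.026 m/s
(b) ΔV₂ = v₂ − v₂ₜ = 11.2176 m/s ≈ 11.22 m/s
(c) ΔV_total = ΔV₁ + ΔV₂ = 28.9723 m/s ≈ 28.97 m/s

Final answer:
(a) ΔV₁ = 17.75 m/s
(b) ΔV₂ = 11.22 m/s
(c) ΔV_total = 28.97 m/s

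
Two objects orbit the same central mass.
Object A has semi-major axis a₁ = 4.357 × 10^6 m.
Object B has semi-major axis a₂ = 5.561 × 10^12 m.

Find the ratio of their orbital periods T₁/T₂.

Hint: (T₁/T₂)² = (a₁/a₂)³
a₁ = 4.357 × 10^6 m
a₂ = 5.561 × 10^12 m
a₁/a₂ = 7.83492 × 10^-7
T₁/T₂ = (a₁/a₂)^(3/2) = (7.83492 × 10^-7)^1.5 = 6.93509 × 10^-10

Final answer: T₁/T₂ = 6.935 × 10^-10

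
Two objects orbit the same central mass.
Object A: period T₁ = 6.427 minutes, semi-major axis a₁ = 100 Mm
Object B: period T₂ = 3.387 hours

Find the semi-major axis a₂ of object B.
T₁ = 6.427 minutes = 385.62 s
T₂ = 3.387 hours = 12193.2 s
a₁ = 100 Mm = 1 × 10^8 m
Kepler's third law: (T₂/T₁)² = (a₂/a₁)³  ⇒  a₂ = a₁ (T₂/T₁)^(2/3)
T₂/T₁ = 31.6197
(T₂/T₁)^(2/3) = 9.99936
a₂ = 1 × 10^8 m × 9.99936 = 9.99936 × 10^8 m ≈ 999.9 Mm

Final answer: a₂ = 999.9 Mm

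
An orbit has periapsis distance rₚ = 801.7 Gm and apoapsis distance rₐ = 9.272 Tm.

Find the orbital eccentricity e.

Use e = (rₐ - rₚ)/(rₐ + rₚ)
rₚ = 801.7 Gm = 8.017 × 10^11 m
rₐ = 9.272 Tm = 9.272 × 10^12 m
rₐ − rₚ = 8.4703 × 10^12 m
rₐ + rₚ = 1.00737 × 10^13 m
e = (rₐ − rₚ)/(rₐ + rₚ) = 0.840833

Final answer: e = 0.8408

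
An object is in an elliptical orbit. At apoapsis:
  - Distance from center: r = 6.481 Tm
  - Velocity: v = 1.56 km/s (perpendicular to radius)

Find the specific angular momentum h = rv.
r = 6.481 Tm = 6.481 × 10^12 m
v = 1.56 km/s = 1560 m/s
h = rv = 6.481 × 10^12 × 1560 = 1.01104 × 10^16 m²/s ≈ 1.011 × 10^16 m²/s

Final answer: h = 1.011 × 10^16 m²/s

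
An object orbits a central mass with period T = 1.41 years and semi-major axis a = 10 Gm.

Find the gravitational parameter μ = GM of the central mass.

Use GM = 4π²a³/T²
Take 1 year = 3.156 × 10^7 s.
T = 1.41 years = 4.44996 × 10^7 s
a = 10 Gm = 1 × 10^10 m
a³ = 1 × 10^30 m³
T² = 1.98021 × 10^15 s²
GM = 4π² × (1 × 10^30) / (1.98021 × 10^15) = 1.99364 × 10^16 m³/s²
GM ≈ 1.994 × 10^16 m³/s²

Final answer: GM = 1.994 × 10^16 m³/s²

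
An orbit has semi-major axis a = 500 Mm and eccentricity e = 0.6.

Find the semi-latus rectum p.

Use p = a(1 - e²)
a = 500 Mm = 5 × 10^8 m
e = 0.6,  e² = 0.36,  1 − e² = 0.64
p = a(1 − e²) = 5 × 10^8 m × 0.64 = 3.2 × 10^8 m ≈ 320 Mm

Final answer: p = 320 Mm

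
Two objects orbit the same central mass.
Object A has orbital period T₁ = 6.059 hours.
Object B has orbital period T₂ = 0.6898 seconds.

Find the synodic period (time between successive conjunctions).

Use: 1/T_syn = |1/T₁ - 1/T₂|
T₁ = 6.059 hours = 21812.4 s
T₂ = 0.6898 seconds
1/T₁ = 4.58455 × 10^-5 s⁻¹
1/T₂ = 1.4497 s⁻¹
|1/T₁ − 1/T₂| = 1.44965 s⁻¹
T_syn = 1 / |1/T₁ − 1/T₂| = 0.689822 s ≈ 0.6898 seconds

Final answer: T_syn = 0.6898 seconds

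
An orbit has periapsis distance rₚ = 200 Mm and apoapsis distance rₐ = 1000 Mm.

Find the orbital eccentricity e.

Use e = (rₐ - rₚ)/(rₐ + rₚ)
rₚ = 200 Mm = 2 × 10^8 m
rₐ = 1000 Mm = 1 × 10^9 m
rₐ − rₚ = 8 × 10^8 m
rₐ + rₚ = 1.2 × 10^9 m
e = (rₐ − rₚ)/(rₐ + rₚ) = 0.666667

Final answer: e = 0.6667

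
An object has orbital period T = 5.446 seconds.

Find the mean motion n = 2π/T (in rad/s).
T = 5.446 seconds
n = 2π / 5.446 s = 1.15372 rad/s ≈ 1.154 rad/s

Final answer: n = 1.154 rad/s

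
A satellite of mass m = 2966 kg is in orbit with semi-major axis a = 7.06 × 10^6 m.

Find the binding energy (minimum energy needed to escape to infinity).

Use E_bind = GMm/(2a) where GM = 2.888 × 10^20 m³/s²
a = 7.06 × 10^6 m
GM = 2.888 × 10^20 m³/s²
m = 2966 kg
GMm = 2.888 × 10^20 × 2966 = 8.56581 × 10^23 m³·kg/s²
2a = 1.412 × 10^7 m
E_bind = GMm/(2a) = 6.06644 × 10^16 J ≈ 60.66 PJ

Final answer: 60.66 PJ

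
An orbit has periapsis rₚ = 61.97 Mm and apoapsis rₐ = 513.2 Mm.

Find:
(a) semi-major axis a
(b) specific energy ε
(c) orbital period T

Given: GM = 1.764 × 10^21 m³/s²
rₚ = 61.97 Mm = 6.197 × 10^7 m
rₐ = 513.2 Mm = 5.132 × 10^8 m
GM = 1.764 × 10^21 m³/s²
a = (rₚ + rₐ)/2 = 2.87585 × 10^8 m
e = (rₐ − rₚ)/(rₐ + rₚ) = (4.5123 × 10^8) / (5.7517 × 10^8) = 0.784516
(a) a = 2.87585 × 10^8 m ≈ 287.6 Mm
(b) 2a = 5.7517 × 10^8 m;  ε = −GM/(2a) = -3.06692 × 10^12 J/kg ≈ -3067 GJ/kg
(c) a³ = 2.37848 × 10^25 m³;  T = 2π √(a³/GM) = 2π × 116.118 s = 729.592 s ≈ 12.16 minutes

Final answer:
(a) semi-major axis a = 287.6 Mm
(b) specific energy ε = -3067 GJ/kg
(c) orbital period T = 12.16 minutes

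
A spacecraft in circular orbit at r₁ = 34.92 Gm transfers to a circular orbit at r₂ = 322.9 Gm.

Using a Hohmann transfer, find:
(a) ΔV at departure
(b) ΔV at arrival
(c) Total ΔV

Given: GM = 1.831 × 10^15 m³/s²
r₁ = 34.92 Gm = 3.492 × 10^10 m
r₂ = 322.9 Gm = 3.229 × 10^11 m
GM = 1.831 × 10^15 m³/s²
Transfer ellipse: a_t = (r₁ + r₂)/2 = 1.7891 × 10^11 m
Circular speed at r₁: v₁ = √(GM/r₁) = 228.985 m/s
Transfer speed at r₁ (periapsis): v₁ₜ = √(GM(2/r₁ − 1/a_t)) = 307.627 m/s
(a) ΔV₁ = v₁ₜ − v₁ = 78.6415 m/s ≈ 78.64 m/s
Circular speed at r₂: v₂ = √(GM/r₂) = 75.3026 m/s
Transfer speed at r₂ (apoapsis): v₂ₜ = √(GM(2/r₂ − 1/a_t)) = 33.2683 m/s
(b) ΔV₂ = v₂ − v₂ₜ = 42.0344 m/s ≈ 42.03 m/s
(c) ΔV_total = ΔV₁ + ΔV₂ = 120.676 m/s ≈ 120.7 m/s

Final answer:
(a) ΔV₁ = 78.64 m/s
(b) ΔV₂ = 42.03 m/s
(c) ΔV_total = 120.7 m/s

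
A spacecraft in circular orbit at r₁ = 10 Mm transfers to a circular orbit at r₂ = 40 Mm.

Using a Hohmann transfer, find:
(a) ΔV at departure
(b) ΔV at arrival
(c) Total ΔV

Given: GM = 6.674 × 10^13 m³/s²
r₁ = 10 Mm = 1 × 10^7 m
r₂ = 40 Mm = 4 × 10^7 m
GM = 6.674 × 10^13 m³/s²
Transfer ellipse: a_t = (r₁ + r₂)/2 = 2.5 × 10^7 m
Circular speed at r₁: v₁ = √(GM/r₁) = 2583.41 m/s
Transfer speed at r₁ (periapsis): v₁ₜ = √(GM(2/r₁ − 1/a_t)) = 3267.78 m/s
(a) ΔV₁ = v₁ₜ − v₁ = 684.374 m/s ≈ 684.4 m/s
Circular speed at r₂: v₂ = √(GM/r₂) = 1291.7 m/s
Transfer speed at r₂ (apoapsis): v₂ₜ = √(GM(2/r₂ − 1/a_t)) = 816.946 m/s
(b) ΔV₂ = v₂ − v₂ₜ = 474.759 m/s ≈ 474.8 m/s
(c) ΔV_total = ΔV₁ + ΔV₂ = 1159.13 m/s ≈ 1.159 km/s

Final answer:
(a) ΔV₁ = 684.4 m/s
(b) ΔV₂ = 474.8 m/s
(c) ΔV_total = 1.159 km/s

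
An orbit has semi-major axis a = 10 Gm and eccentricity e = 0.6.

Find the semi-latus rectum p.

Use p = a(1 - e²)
a = 10 Gm = 1 × 10^10 m
e = 0.6,  e² = 0.36,  1 − e² = 0.64
p = a(1 − e²) = 1 × 10^10 m × 0.64 = 6.4 × 10^9 m ≈ 6.4 Gm

Final answer: p = 6.4 Gm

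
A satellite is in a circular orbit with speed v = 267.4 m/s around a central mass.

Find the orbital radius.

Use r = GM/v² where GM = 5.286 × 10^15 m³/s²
v = 267.4 m/s
GM = 5.286 × 10^15 m³/s²
v² = 71502.8 m²/s²
r = GM/v² = (5.286 × 10^15) / 71502.8 = 7.39272 × 10^10 m ≈ 7.393 × 10^10 m

Final answer: 7.393 × 10^10 m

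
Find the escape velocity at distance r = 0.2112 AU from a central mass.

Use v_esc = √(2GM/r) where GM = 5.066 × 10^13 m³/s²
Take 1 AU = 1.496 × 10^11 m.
r = 0.2112 AU = 3.15955 × 10^10 m
GM = 5.066 × 10^13 m³/s²
2GM/r = 2 × (5.066 × 10^13) / (3.15955 × 10^10) = 3206.78 m²/s²
v_esc = √(2GM/r) = 56.6285 m/s ≈ 56.63 m/s

Final answer: 56.63 m/s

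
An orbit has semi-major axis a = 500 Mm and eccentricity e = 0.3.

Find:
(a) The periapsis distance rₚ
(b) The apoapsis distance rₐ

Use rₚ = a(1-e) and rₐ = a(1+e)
a = 500 Mm = 5 × 10^8 m
e = 0.3:  1 − e = 0.7,  1 + e = 1.3
(a) rₚ = a(1 − e) = 5 × 10^8 m × 0.7 = 3.5 × 10^8 m ≈ 350 Mm
(b) rₐ = a(1 + e) = 5 × 10^8 m × 1.3 = 6.5 × 10^8 m ≈ 650 Mm

Final answer:
(a) rₚ = 350 Mm
(b) rₐ = 650 Mm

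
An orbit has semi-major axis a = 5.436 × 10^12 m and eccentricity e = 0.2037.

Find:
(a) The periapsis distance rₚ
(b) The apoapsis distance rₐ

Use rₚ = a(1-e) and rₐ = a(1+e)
a = 5.436 × 10^12 m
e = 0.2037:  1 − e = 0.7963,  1 + e = 1.2037
(a) rₚ = a(1 − e) = 5.436 × 10^12 m × 0.7963 = 4.32869 × 10^12 m ≈ 4.329 × 10^12 m
(b) rₐ = a(1 + e) = 5.436 × 10^12 m × 1.2037 = 6.54331 × 10^12 m ≈ 6.543 × 10^12 m

Final answer:
(a) rₚ = 4.329 × 10^12 m
(b) rₐ = 6.543 × 10^12 m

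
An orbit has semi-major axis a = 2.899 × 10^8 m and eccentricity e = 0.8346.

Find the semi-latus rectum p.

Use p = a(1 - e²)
a = 2.899 × 10^8 m
e = 0.8346,  e² = 0.696557,  1 − e² = 0.303443
p = a(1 − e²) = 2.899 × 10^8 m × 0.303443 = 8.79681 × 10^7 m ≈ 8.797 × 10^7 m

Final answer: p = 8.797 × 10^7 m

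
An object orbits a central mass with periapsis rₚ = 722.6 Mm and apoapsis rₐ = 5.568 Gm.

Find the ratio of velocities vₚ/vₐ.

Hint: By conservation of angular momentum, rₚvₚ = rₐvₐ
rₚ = 722.6 Mm = 7.226 × 10^8 m
rₐ = 5.568 Gm = 5.568 × 10^9 m
rₚvₚ = rₐvₐ  ⇒  vₚ/vₐ = rₐ/rₚ
vₚ/vₐ = (5.568 × 10^9) / (7.226 × 10^8) = 7.70551

Final answer: vₚ/vₐ = 7.706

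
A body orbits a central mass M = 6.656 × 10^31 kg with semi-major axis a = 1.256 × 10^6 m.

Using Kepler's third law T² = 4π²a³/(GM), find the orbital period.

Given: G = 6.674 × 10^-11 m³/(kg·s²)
M = 6.656 × 10^31 kg
GM = G × M = 6.674 × 10^-11 × 6.656 × 10^31 = 4.44221 × 10^21 m³/s²
a = 1.256 × 10^6 m
a³ = 1.98139 × 10^18 m³
T = 2π √(a³/GM) = 2π √((1.98139 × 10^18) / (4.44221 × 10^21)) = 2π × 0.0211196 s
T = 0.132698 s ≈ 0.1327 seconds

Final answer: 0.1327 seconds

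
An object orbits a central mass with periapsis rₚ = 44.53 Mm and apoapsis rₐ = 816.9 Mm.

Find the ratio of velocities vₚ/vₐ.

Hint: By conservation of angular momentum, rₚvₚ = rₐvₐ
rₚ = 44.53 Mm = 4.453 × 10^7 m
rₐ = 816.9 Mm = 8.169 × 10^8 m
rₚvₚ = rₐvₐ  ⇒  vₚ/vₐ = rₐ/rₚ
vₚ/vₐ = (8.169 × 10^8) / (4.453 × 10^7) = 18.3449

Final answer: vₚ/vₐ = 18.34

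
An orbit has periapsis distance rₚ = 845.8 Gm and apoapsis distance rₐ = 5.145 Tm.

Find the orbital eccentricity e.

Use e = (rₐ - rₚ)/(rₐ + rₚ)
rₚ = 845.8 Gm = 8.458 × 10^11 m
rₐ = 5.145 Tm = 5.145 × 10^12 m
rₐ − rₚ = 4.2992 × 10^12 m
rₐ + rₚ = 5.9908 × 10^12 m
e = (rₐ − rₚ)/(rₐ + rₚ) = 0.717634

Final answer: e = 0.7176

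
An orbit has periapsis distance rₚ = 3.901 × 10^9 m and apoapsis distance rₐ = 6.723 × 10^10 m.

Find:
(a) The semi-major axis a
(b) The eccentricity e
rₚ = 3.901 × 10^9 m
rₐ = 6.723 × 10^10 m
(a) a = (rₚ + rₐ)/2 = 3.55655 × 10^10 m ≈ 3.557 × 10^10 m
(b) e = (rₐ − rₚ)/(rₐ + rₚ) = (6.3329 × 10^10) / (7.1131 × 10^10) = 0.890315

Final answer:
(a) a = 3.557 × 10^10 m
(b) e = 0.8903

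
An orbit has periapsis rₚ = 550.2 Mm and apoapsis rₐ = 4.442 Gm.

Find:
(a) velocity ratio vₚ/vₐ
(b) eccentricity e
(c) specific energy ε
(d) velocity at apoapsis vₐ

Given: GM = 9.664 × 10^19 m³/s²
rₚ = 550.2 Mm = 5.502 × 10^8 m
rₐ = 4.442 Gm = 4.442 × 10^9 m
GM = 9.664 × 10^19 m³/s²
a = (rₚ + rₐ)/2 = 2.4961 × 10^9 m
e = (rₐ − rₚ)/(rₐ + rₚ) = (3.8918 × 10^9) / (4.9922 × 10^9) = 0.779576
(a) vₚ/vₐ = rₐ/rₚ (angular momentum) = (4.442 × 10^9) / (5.502 × 10^8) = 8.07343 ≈ 8.073
(b) e = 0.779576 ≈ 0.7796
(c) 2a = 4.9922 × 10^9 m;  ε = −GM/(2a) = -1.93582 × 10^10 J/kg ≈ -19.36 GJ/kg
(d) vₐ² = GM (2/rₐ − 1/a) = 9.664 × 10^19 × (4.50248 × 10^-10 − 4.00625 × 10^-10) = 4.79553 × 10^9 m²/s²;  vₐ = 69249.8 m/s ≈ 69.25 km/s

Final answer:
(a) velocity ratio vₚ/vₐ = 8.073
(b) eccentricity e = 0.7796
(c) specific energy ε = -19.36 GJ/kg
(d) velocity at apoapsis vₐ = 69.25 km/s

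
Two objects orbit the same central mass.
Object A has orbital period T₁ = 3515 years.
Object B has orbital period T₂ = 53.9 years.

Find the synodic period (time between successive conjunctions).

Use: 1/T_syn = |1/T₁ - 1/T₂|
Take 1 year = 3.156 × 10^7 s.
T₁ = 3515 years = 1.10933 × 10^11 s
T₂ = 53.9 years = 1.70108 × 10^9 s
1/T₁ = 9.01442 × 10^-12 s⁻¹
1/T₂ = 5.8786 × 10^-10 s⁻¹
|1/T₁ − 1/T₂| = 5.78846 × 10^-10 s⁻¹
T_syn = 1 / |1/T₁ − 1/T₂| = 1.72758 × 10^9 s ≈ 54.74 years

Final answer: T_syn = 54.74 years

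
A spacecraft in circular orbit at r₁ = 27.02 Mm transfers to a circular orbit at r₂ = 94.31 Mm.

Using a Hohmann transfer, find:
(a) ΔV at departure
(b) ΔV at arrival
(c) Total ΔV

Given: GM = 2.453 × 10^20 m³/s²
r₁ = 27.02 Mm = 2.702 × 10^7 m
r₂ = 94.31 Mm = 9.431 × 10^7 m
GM = 2.453 × 10^20 m³/s²
Transfer ellipse: a_t = (r₁ + r₂)/2 = 6.0665 × 10^7 m
Circular speed at r₁: v₁ = √(GM/r₁) = 3.01305 × 10^6 m/s
Transfer speed at r₁ (periapsis): v₁ₜ = √(GM(2/r₁ − 1/a_t)) = 3.75678 × 10^6 m/s
(a) ΔV₁ = v₁ₜ − v₁ = 743733 m/s ≈ 743.7 km/s
Circular speed at r₂: v₂ = √(GM/r₂) = 1.61276 × 10^6 m/s
Transfer speed at r₂ (apoapsis): v₂ₜ = √(GM(2/r₂ − 1/a_t)) = 1.07633 × 10^6 m/s
(b) ΔV₂ = v₂ − v₂ₜ = 536435 m/s ≈ 536.4 km/s
(c) ΔV_total = ΔV₁ + ΔV₂ = 1.28017 × 10^6 m/s ≈ 1280 km/s

Final answer:
(a) ΔV₁ = 743.7 km/s
(b) ΔV₂ = 536.4 km/s
(c) ΔV_total = 1280 km/s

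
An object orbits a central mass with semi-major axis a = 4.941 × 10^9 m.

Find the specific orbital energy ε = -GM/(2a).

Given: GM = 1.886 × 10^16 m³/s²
a = 4.941 × 10^9 m
GM = 1.886 × 10^16 m³/s²
2a = 9.882 × 10^9 m
ε = −GM/(2a) = -1.90852 × 10^6 J/kg ≈ -1.909 MJ/kg

Final answer: -1.909 MJ/kg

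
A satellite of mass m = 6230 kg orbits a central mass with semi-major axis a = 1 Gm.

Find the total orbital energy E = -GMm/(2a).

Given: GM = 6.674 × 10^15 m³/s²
a = 1 Gm = 1 × 10^9 m
GM = 6.674 × 10^15 m³/s²
2a = 2 × 10^9 m
GMm = 6.674 × 10^15 × 6230 = 4.1579 × 10^19 m³·kg/s²
E = −GMm/(2a) = -2.07895 × 10^10 J ≈ -20.79 GJ

Final answer: -20.79 GJ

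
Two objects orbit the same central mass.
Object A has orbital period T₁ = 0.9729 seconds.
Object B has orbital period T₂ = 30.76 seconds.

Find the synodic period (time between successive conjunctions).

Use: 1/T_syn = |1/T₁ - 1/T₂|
T₁ = 0.9729 seconds
T₂ = 30.76 seconds
1/T₁ = 1.02785 s⁻¹
1/T₂ = 0.0325098 s⁻¹
|1/T₁ − 1/T₂| = 0.995345 s⁻¹
T_syn = 1 / |1/T₁ − 1/T₂| = 1.00468 s ≈ 1.005 seconds

Final answer: T_syn = 1.005 seconds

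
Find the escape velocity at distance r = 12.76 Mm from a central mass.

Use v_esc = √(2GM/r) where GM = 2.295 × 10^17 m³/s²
r = 12.76 Mm = 1.276 × 10^7 m
GM = 2.295 × 10^17 m³/s²
2GM/r = 2 × (2.295 × 10^17) / (1.276 × 10^7) = 3.59718 × 10^10 m²/s²
v_esc = √(2GM/r) = 189662 m/s ≈ 189.7 km/s

Final answer: 189.7 km/s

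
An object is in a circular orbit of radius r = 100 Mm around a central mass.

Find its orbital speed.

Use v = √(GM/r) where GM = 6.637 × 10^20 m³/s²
r = 100 Mm = 1 × 10^8 m
GM = 6.637 × 10^20 m³/s²
GM/r = (6.637 × 10^20) / (1 × 10^8) = 6.637 × 10^12 m²/s²
v = √(GM/r) = 2.57624 × 10^6 m/s ≈ 2576 km/s

Final answer: 2576 km/s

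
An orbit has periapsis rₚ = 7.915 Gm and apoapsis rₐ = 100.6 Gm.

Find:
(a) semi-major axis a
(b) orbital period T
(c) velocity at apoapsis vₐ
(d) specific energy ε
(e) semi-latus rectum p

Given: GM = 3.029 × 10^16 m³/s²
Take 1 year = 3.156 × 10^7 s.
rₚ = 7.915 Gm = 7.915 × 10^9 m
rₐ = 100.6 Gm = 1.006 × 10^11 m
GM = 3.029 × 10^16 m³/s²
a = (rₚ + rₐ)/2 = 5.42575 × 10^10 m
e = (rₐ − rₚ)/(rₐ + rₚ) = (9.2685 × 10^10) / (1.08515 × 10^11) = 0.854122
(a) a = 5.42575 × 10^10 m ≈ 54.26 Gm
(b) a³ = 1.59727 × 10^32 m³;  T = 2π √(a³/GM) = 2π × 7.26173 × 10^7 s = 4.56268 × 10^8 s ≈ 14.46 years
(c) vₐ² = GM (2/rₐ − 1/a) = 3.029 × 10^16 × (1.98807 × 10^-11 − 1.84306 × 10^-11) = 43923 m²/s²;  vₐ = 209.578 m/s ≈ 209.6 m/s
(d) 2a = 1.08515 × 10^11 m;  ε = −GM/(2a) = -279132 J/kg ≈ -279.1 kJ/kg
(e) 1 − e² = 0.270476;  p = a(1 − e²) = 5.42575 × 10^10 × 0.270476 = 1.46754 × 10^10 m ≈ 14.68 Gm

Final answer:
(a) semi-major axis a = 54.26 Gm
(b) orbital period T = 14.46 years
(c) velocity at apoapsis vₐ = 209.6 m/s
(d) specific energy ε = -279.1 kJ/kg
(e) semi-latus rectum p = 14.68 Gm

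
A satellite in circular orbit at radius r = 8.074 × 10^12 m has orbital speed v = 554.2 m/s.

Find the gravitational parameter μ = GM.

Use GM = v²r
r = 8.074 × 10^12 m
v = 554.2 m/s
v² = 307138 m²/s²
GM = v²r = 307138 × 8.074 × 10^12 = 2.47983 × 10^18 m³/s²
GM ≈ 2.48 × 10^18 m³/s²

Final answer: GM = 2.48 × 10^18 m³/s²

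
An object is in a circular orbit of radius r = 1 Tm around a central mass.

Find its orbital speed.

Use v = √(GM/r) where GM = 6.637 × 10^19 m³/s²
r = 1 Tm = 1 × 10^12 m
GM = 6.637 × 10^19 m³/s²
GM/r = (6.637 × 10^19) / (1 × 10^12) = 6.637 × 10^7 m²/s²
v = √(GM/r) = 8146.78 m/s ≈ 8.147 km/s

Final answer: 8.147 km/s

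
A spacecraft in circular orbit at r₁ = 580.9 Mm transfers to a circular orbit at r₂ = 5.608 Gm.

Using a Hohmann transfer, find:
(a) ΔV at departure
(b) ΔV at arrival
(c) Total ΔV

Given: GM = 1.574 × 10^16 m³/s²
r₁ = 580.9 Mm = 5.809 × 10^8 m
r₂ = 5.608 Gm = 5.608 × 10^9 m
GM = 1.574 × 10^16 m³/s²
Transfer ellipse: a_t = (r₁ + r₂)/2 = 3.09445 × 10^9 m
Circular speed at r₁: v₁ = √(GM/r₁) = 5205.37 m/s
Transfer speed at r₁ (periapsis): v₁ₜ = √(GM(2/r₁ − 1/a_t)) = 7007.51 m/s
(a) ΔV₁ = v₁ₜ − v₁ = 1802.14 m/s ≈ 1.802 km/s
Circular speed at r₂: v₂ = √(GM/r₂) = 1675.32 m/s
Transfer speed at r₂ (apoapsis): v₂ₜ = √(GM(2/r₂ − 1/a_t)) = 725.867 m/s
(b) ΔV₂ = v₂ − v₂ₜ = 949.455 m/s ≈ 949.5 m/s
(c) ΔV_total = ΔV₁ + ΔV₂ = 2751.6 m/s ≈ 2.752 km/s

Final answer:
(a) ΔV₁ = 1.802 km/s
(b) ΔV₂ = 949.5 m/s
(c) ΔV_total = 2.752 km/s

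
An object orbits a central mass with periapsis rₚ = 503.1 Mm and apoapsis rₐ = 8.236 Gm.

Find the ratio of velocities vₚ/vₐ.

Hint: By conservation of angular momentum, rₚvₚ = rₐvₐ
rₚ = 503.1 Mm = 5.031 × 10^8 m
rₐ = 8.236 Gm = 8.236 × 10^9 m
rₚvₚ = rₐvₐ  ⇒  vₚ/vₐ = rₐ/rₚ
vₚ/vₐ = (8.236 × 10^9) / (5.031 × 10^8) = 16.3705

Final answer: vₚ/vₐ = 16.37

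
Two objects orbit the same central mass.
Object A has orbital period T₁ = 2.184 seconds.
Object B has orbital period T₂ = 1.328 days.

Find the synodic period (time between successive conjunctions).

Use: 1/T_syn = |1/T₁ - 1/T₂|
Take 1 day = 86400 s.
T₁ = 2.184 seconds
T₂ = 1.328 days = 114739 s
1/T₁ = 0.457875 s⁻¹
1/T₂ = 8.71542 × 10^-6 s⁻¹
|1/T₁ − 1/T₂| = 0.457867 s⁻¹
T_syn = 1 / |1/T₁ − 1/T₂| = 2.18404 s ≈ 2.184 seconds

Final answer: T_syn = 2.184 seconds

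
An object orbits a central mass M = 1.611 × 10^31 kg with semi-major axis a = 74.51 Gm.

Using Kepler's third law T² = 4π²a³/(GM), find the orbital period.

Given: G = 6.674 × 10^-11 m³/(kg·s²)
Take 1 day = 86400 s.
M = 1.611 × 10^31 kg
GM = G × M = 6.674 × 10^-11 × 1.611 × 10^31 = 1.07518 × 10^21 m³/s²
a = 74.51 Gm = 7.451 × 10^10 m
a³ = 4.1366 × 10^32 m³
T = 2π √(a³/GM) = 2π √((4.1366 × 10^32) / (1.07518 × 10^21)) = 2π × 620270 s
T = 3.89727 × 10^6 s ≈ 45.11 days

Final answer: 45.11 days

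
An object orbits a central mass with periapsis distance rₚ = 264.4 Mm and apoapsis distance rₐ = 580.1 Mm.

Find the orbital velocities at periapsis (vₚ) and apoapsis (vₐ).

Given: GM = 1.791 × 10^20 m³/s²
rₚ = 264.4 Mm = 2.644 × 10^8 m
rₐ = 580.1 Mm = 5.801 × 10^8 m
GM = 1.791 × 10^20 m³/s²
a = (rₚ + rₐ)/2 = 4.2225 × 10^8 m
Vis-viva: v² = GM (2/r − 1/a)
vₚ² = 1.791 × 10^20 × (7.5643 × 10^-9 − 2.36827 × 10^-9) = 9.30609 × 10^11 m²/s²
vₚ = 964681 m/s ≈ 964.7 km/s
vₐ² = 1.791 × 10^20 × (3.44768 × 10^-9 − 2.36827 × 10^-9) = 1.93323 × 10^11 m²/s²
vₐ = 439686 m/s ≈ 439.7 km/s

Final answer: vₚ = 964.7 km/s, vₐ = 439.7 km/s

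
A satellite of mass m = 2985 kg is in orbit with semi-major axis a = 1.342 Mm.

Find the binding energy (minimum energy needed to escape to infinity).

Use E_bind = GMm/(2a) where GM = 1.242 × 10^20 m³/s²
a = 1.342 Mm = 1.342 × 10^6 m
GM = 1.242 × 10^20 m³/s²
m = 2985 kg
GMm = 1.242 × 10^20 × 2985 = 3.70737 × 10^23 m³·kg/s²
2a = 2.684 × 10^6 m
E_bind = GMm/(2a) = 1.38129 × 10^17 J ≈ 138.1 PJ

Final answer: 138.1 PJ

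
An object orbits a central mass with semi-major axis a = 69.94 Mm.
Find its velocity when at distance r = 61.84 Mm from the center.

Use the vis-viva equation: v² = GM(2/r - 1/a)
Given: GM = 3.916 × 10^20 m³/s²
a = 69.94 Mm = 6.994 × 10^7 m
r = 61.84 Mm = 6.184 × 10^7 m
GM = 3.916 × 10^20 m³/s²
2/r − 1/a = 3.23415 × 10^-8 − 1.4298 × 10^-8 = 1.80436 × 10^-8 m⁻¹
v² = GM (2/r − 1/a) = 7.06586 × 10^12 m²/s²
v = 2.65817 × 10^6 m/s ≈ 2658 km/s

Final answer: 2658 km/s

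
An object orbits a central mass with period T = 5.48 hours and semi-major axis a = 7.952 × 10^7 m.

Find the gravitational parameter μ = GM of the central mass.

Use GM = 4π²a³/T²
T = 5.48 hours = 19728 s
a = 7.952 × 10^7 m
a³ = 5.02839 × 10^23 m³
T² = 3.89194 × 10^8 s²
GM = 4π² × (5.02839 × 10^23) / (3.89194 × 10^8) = 5.10062 × 10^16 m³/s²
GM ≈ 5.101 × 10^16 m³/s²

Final answer: GM = 5.101 × 10^16 m³/s²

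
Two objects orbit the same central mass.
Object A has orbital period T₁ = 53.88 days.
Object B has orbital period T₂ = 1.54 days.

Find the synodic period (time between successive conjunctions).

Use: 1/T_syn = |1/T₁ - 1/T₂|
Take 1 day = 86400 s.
T₁ = 53.88 days = 4.65523 × 10^6 s
T₂ = 1.54 days = 133056 s
1/T₁ = 2.14812 × 10^-7 s⁻¹
1/T₂ = 7.51563 × 10^-6 s⁻¹
|1/T₁ − 1/T₂| = 7.30082 × 10^-6 s⁻¹
T_syn = 1 / |1/T₁ − 1/T₂| = 136971 s ≈ 1.585 days

Final answer: T_syn = 1.585 days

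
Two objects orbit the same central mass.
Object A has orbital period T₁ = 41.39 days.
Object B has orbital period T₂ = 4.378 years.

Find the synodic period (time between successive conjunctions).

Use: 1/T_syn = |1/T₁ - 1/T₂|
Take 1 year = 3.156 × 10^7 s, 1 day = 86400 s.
T₁ = 41.39 days = 3.5761 × 10^6 s
T₂ = 4.378 years = 1.3817 × 10^8 s
1/T₁ = 2.79635 × 10^-7 s⁻¹
1/T₂ = 7.23748 × 10^-9 s⁻¹
|1/T₁ − 1/T₂| = 2.72397 × 10^-7 s⁻¹
T_syn = 1 / |1/T₁ − 1/T₂| = 3.67111 × 10^6 s ≈ 42.49 days

Final answer: T_syn = 42.49 days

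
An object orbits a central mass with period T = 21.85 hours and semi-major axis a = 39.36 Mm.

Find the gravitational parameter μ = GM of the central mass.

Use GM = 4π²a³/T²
T = 21.85 hours = 78660 s
a = 39.36 Mm = 3.936 × 10^7 m
a³ = 6.09769 × 10^22 m³
T² = 6.1874 × 10^9 s²
GM = 4π² × (6.09769 × 10^22) / (6.1874 × 10^9) = 3.8906 × 10^14 m³/s²
GM ≈ 3.891 × 10^14 m³/s²

Final answer: GM = 3.891 × 10^14 m³/s²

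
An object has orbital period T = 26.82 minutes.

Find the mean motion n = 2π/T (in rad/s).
T = 26.82 minutes = 1609.2 s
n = 2π / 1609.2 s = 0.00390454 rad/s ≈ 0.003905 rad/s

Final answer: n = 0.003905 rad/s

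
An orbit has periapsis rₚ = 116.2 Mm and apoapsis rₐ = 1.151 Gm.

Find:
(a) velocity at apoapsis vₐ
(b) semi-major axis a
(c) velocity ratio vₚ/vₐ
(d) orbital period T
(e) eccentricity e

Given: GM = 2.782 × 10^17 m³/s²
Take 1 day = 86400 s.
rₚ = 116.2 Mm = 1.162 × 10^8 m
rₐ = 1.151 Gm = 1.151 × 10^9 m
GM = 2.782 × 10^17 m³/s²
a = (rₚ + rₐ)/2 = 6.336 × 10^8 m
e = (rₐ − rₚ)/(rₐ + rₚ) = (1.0348 × 10^9) / (1.2672 × 10^9) = 0.816604
(a) vₐ² = GM (2/rₐ − 1/a) = 2.782 × 10^17 × (1.73762 × 10^-9 − 1.57828 × 10^-9) = 4.43275 × 10^7 m²/s²;  vₐ = 6657.89 m/s ≈ 6.658 km/s
(b) a = 6.336 × 10^8 m ≈ 633.6 Mm
(c) vₚ/vₐ = rₐ/rₚ (angular momentum) = (1.151 × 10^9) / (1.162 × 10^8) = 9.90534 ≈ 9.905
(d) a³ = 2.54358 × 10^26 m³;  T = 2π √(a³/GM) = 2π × 30237.4 s = 189987 s ≈ 2.199 days
(e) e = 0.816604 ≈ 0.8166

Final answer:
(a) velocity at apoapsis vₐ = 6.658 km/s
(b) semi-major axis a = 633.6 Mm
(c) velocity ratio vₚ/vₐ = 9.905
(d) orbital period T = 2.199 days
(e) eccentricity e = 0.8166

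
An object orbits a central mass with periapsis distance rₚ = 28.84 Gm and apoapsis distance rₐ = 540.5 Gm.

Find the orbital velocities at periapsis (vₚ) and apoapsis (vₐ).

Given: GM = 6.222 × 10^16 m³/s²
rₚ = 28.84 Gm = 2.884 × 10^10 m
rₐ = 540.5 Gm = 5.405 × 10^11 m
GM = 6.222 × 10^16 m³/s²
a = (rₚ + rₐ)/2 = 2.8467 × 10^11 m
Vis-viva: v² = GM (2/r − 1/a)
vₚ² = 6.222 × 10^16 × (6.93481 × 10^-11 − 3.51284 × 10^-12) = 4.09627 × 10^6 m²/s²
vₚ = 2023.92 m/s ≈ 2.024 km/s
vₐ² = 6.222 × 10^16 × (3.70028 × 10^-12 − 3.51284 × 10^-12) = 11662.4 m²/s²
vₐ = 107.993 m/s ≈ 108 m/s

Final answer: vₚ = 2.024 km/s, vₐ = 108 m/s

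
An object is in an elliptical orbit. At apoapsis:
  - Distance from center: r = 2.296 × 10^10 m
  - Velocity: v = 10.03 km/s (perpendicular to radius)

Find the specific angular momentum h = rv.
r = 2.296 × 10^10 m
v = 10.03 km/s = 10030 m/s
h = rv = 2.296 × 10^10 × 10030 = 2.30289 × 10^14 m²/s ≈ 2.303 × 10^14 m²/s

Final answer: h = 2.303 × 10^14 m²/s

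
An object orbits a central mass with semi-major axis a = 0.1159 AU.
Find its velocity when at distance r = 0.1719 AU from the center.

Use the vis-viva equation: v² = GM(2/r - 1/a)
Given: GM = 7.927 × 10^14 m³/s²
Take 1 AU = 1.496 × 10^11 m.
a = 0.1159 AU = 1.73386 × 10^10 m
r = 0.1719 AU = 2.57162 × 10^10 m
GM = 7.927 × 10^14 m³/s²
2/r − 1/a = 7.77719 × 10^-11 − 5.76747 × 10^-11 = 2.00972 × 10^-11 m⁻¹
v² = GM (2/r − 1/a) = 15931.1 m²/s²
v = 126.218 m/s ≈ 126.2 m/s

Final answer: 126.2 m/s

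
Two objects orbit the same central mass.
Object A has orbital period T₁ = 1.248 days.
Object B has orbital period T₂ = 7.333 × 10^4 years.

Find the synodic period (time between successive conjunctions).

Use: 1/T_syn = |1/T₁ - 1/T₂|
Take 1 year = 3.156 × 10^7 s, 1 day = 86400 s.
T₁ = 1.248 days = 107827 s
T₂ = 7.333 × 10^4 years = 2.31429 × 10^12 s
1/T₁ = 9.2741 × 10^-6 s⁻¹
1/T₂ = 4.32097 × 10^-13 s⁻¹
|1/T₁ − 1/T₂| = 9.2741 × 10^-6 s⁻¹
T_syn = 1 / |1/T₁ − 1/T₂| = 107827 s ≈ 1.248 days

Final answer: T_syn = 1.248 days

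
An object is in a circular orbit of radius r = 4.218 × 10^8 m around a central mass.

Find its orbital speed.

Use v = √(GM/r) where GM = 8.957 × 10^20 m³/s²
r = 4.218 × 10^8 m
GM = 8.957 × 10^20 m³/s²
GM/r = (8.957 × 10^20) / (4.218 × 10^8) = 2.12352 × 10^12 m²/s²
v = √(GM/r) = 1.45723 × 10^6 m/s ≈ 1457 km/s

Final answer: 1457 km/s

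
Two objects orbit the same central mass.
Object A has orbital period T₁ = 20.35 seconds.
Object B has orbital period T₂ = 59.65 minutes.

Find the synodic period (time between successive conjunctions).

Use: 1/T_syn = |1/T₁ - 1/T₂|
T₁ = 20.35 seconds
T₂ = 59.65 minutes = 3579 s
1/T₁ = 0.04914 s⁻¹
1/T₂ = 0.000279408 s⁻¹
|1/T₁ − 1/T₂| = 0.0488606 s⁻¹
T_syn = 1 / |1/T₁ − 1/T₂| = 20.4664 s ≈ 20.47 seconds

Final answer: T_syn = 20.47 seconds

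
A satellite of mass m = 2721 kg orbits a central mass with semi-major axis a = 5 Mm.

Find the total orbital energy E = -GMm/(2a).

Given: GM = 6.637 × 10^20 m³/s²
a = 5 Mm = 5 × 10^6 m
GM = 6.637 × 10^20 m³/s²
2a = 1 × 10^7 m
GMm = 6.637 × 10^20 × 2721 = 1.80593 × 10^24 m³·kg/s²
E = −GMm/(2a) = -1.80593 × 10^17 J ≈ -180.6 PJ

Final answer: -180.6 PJ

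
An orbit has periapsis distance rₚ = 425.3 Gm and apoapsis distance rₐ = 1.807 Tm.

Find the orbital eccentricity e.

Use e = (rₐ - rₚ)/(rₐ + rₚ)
rₚ = 425.3 Gm = 4.253 × 10^11 m
rₐ = 1.807 Tm = 1.807 × 10^12 m
rₐ − rₚ = 1.3817 × 10^12 m
rₐ + rₚ = 2.2323 × 10^12 m
e = (rₐ − rₚ)/(rₐ + rₚ) = 0.618958

Final answer: e = 0.619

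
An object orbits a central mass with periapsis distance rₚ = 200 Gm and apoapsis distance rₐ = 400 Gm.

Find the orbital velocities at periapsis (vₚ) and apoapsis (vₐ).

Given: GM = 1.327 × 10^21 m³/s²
rₚ = 200 Gm = 2 × 10^11 m
rₐ = 400 Gm = 4 × 10^11 m
GM = 1.327 × 10^21 m³/s²
a = (rₚ + rₐ)/2 = 3 × 10^11 m
Vis-viva: v² = GM (2/r − 1/a)
vₚ² = 1.327 × 10^21 × (1 × 10^-11 − 3.33333 × 10^-12) = 8.84667 × 10^9 m²/s²
vₚ = 94056.7 m/s ≈ 94.06 km/s
vₐ² = 1.327 × 10^21 × (5 × 10^-12 − 3.33333 × 10^-12) = 2.21167 × 10^9 m²/s²
vₐ = 47028.4 m/s ≈ 47.03 km/s

Final answer: vₚ = 94.06 km/s, vₐ = 47.03 km/s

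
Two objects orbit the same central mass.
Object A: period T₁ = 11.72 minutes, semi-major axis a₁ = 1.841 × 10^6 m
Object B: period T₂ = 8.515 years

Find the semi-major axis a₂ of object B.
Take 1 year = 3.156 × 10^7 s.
T₁ = 11.72 minutes = 703.2 s
T₂ = 8.515 years = 2.68733 × 10^8 s
a₁ = 1.841 × 10^6 m
Kepler's third law: (T₂/T₁)² = (a₂/a₁)³  ⇒  a₂ = a₁ (T₂/T₁)^(2/3)
T₂/T₁ = 382158
(T₂/T₁)^(2/3) = 5266.17
a₂ = 1.841 × 10^6 m × 5266.17 = 9.69503 × 10^9 m ≈ 9.695 × 10^9 m

Final answer: a₂ = 9.695 × 10^9 m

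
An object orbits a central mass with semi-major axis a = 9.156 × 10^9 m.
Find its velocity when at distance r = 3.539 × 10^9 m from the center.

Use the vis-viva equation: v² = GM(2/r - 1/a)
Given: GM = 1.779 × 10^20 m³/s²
a = 9.156 × 10^9 m
r = 3.539 × 10^9 m
GM = 1.779 × 10^20 m³/s²
2/r − 1/a = 5.65131 × 10^-10 − 1.09218 × 10^-10 = 4.55913 × 10^-10 m⁻¹
v² = GM (2/r − 1/a) = 8.1107 × 10^10 m²/s²
v = 284793 m/s ≈ 284.8 km/s

Final answer: 284.8 km/s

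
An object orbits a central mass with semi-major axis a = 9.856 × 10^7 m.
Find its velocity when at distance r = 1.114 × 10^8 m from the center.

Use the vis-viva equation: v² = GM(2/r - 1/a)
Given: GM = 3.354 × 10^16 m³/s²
a = 9.856 × 10^7 m
r = 1.114 × 10^8 m
GM = 3.354 × 10^16 m³/s²
2/r − 1/a = 1.79533 × 10^-8 − 1.01461 × 10^-8 = 7.80722 × 10^-9 m⁻¹
v² = GM (2/r − 1/a) = 2.61854 × 10^8 m²/s²
v = 16181.9 m/s ≈ 16.18 km/s

Final answer: 16.18 km/s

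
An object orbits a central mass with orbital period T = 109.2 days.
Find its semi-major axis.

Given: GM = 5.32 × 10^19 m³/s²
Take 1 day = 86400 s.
T = 109.2 days = 9.43488 × 10^6 s
GM = 5.32 × 10^19 m³/s²
Kepler's third law: a³ = GM T² / (4π²)
T² = 8.9017 × 10^13 s²
a³ = (5.32 × 10^19) × (8.9017 × 10^13) / (4π²) = 1.19957 × 10^32 m³
a = (a³)^(1/3) = 4.93183 × 10^10 m ≈ 49.32 Gm

Final answer: 49.32 Gm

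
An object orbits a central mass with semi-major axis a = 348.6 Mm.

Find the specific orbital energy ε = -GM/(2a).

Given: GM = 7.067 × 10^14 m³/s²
a = 348.6 Mm = 3.486 × 10^8 m
GM = 7.067 × 10^14 m³/s²
2a = 6.972 × 10^8 m
ε = −GM/(2a) = -1.01363 × 10^6 J/kg ≈ -1.014 MJ/kg

Final answer: -1.014 MJ/kg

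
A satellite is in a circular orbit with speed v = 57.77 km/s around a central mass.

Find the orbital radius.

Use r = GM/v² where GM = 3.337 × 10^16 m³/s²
v = 57.77 km/s = 57770 m/s
GM = 3.337 × 10^16 m³/s²
v² = 3.33737 × 10^9 m²/s²
r = GM/v² = (3.337 × 10^16) / (3.33737 × 10^9) = 9.99888 × 10^6 m ≈ 9.999 Mm

Final answer: 9.999 Mm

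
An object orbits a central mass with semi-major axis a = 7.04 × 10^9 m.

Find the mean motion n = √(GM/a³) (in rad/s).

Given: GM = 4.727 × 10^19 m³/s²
a = 7.04 × 10^9 m
GM = 4.727 × 10^19 m³/s²
a³ = 3.48914 × 10^29 m³
GM/a³ = (4.727 × 10^19) / (3.48914 × 10^29) = 1.35478 × 10^-10 s⁻²
n = √(GM/a³) = 1.16395 × 10^-5 rad/s ≈ 1.164 × 10^-5 rad/s

Final answer: n = 1.164 × 10^-5 rad/s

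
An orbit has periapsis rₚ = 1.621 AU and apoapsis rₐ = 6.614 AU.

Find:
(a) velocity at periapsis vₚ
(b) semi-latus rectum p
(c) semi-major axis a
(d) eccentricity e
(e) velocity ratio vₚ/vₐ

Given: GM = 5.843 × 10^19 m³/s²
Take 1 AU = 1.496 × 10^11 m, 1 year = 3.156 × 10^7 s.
rₚ = 1.621 AU = 2.42502 × 10^11 m
rₐ = 6.614 AU = 9.89454 × 10^11 m
GM = 5.843 × 10^19 m³/s²
a = (rₚ + rₐ)/2 = 6.15978 × 10^11 m
e = (rₐ − rₚ)/(rₐ + rₚ) = (7.46953 × 10^11) / (1.23196 × 10^12) = 0.606315
(a) vₚ² = GM (2/rₚ − 1/a) = 5.843 × 10^19 × (8.24737 × 10^-12 − 1.62343 × 10^-12) = 3.87036 × 10^8 m²/s²;  vₚ = 19673.2 m/s ≈ 4.15 AU/year
(b) 1 − e² = 0.632383;  p = a(1 − e²) = 6.15978 × 10^11 × 0.632383 = 3.89534 × 10^11 m ≈ 2.604 AU
(c) a = 6.15978 × 10^11 m ≈ 4.117 AU
(d) e = 0.606315 ≈ 0.6063
(e) vₚ/vₐ = rₐ/rₚ (angular momentum) = (9.89454 × 10^11) / (2.42502 × 10^11) = 4.0802 ≈ 4.08

Final answer:
(a) velocity at periapsis vₚ = 4.15 AU/year
(b) semi-latus rectum p = 2.604 AU
(c) semi-major axis a = 4.117 AU
(d) eccentricity e = 0.6063
(e) velocity ratio vₚ/vₐ = 4.08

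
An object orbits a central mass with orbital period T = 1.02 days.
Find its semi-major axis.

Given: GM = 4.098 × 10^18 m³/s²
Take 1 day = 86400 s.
T = 1.02 days = 88128 s
GM = 4.098 × 10^18 m³/s²
Kepler's third law: a³ = GM T² / (4π²)
T² = 7.76654 × 10^9 s²
a³ = (4.098 × 10^18) × (7.76654 × 10^9) / (4π²) = 8.06195 × 10^26 m³
a = (a³)^(1/3) = 9.30708 × 10^8 m ≈ 930.7 Mm

Final answer: 930.7 Mm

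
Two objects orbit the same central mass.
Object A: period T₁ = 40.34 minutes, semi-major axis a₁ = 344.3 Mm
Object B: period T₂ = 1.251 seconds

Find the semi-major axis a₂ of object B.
T₁ = 40.34 minutes = 2420.4 s
T₂ = 1.251 seconds
a₁ = 344.3 Mm = 3.443 × 10^8 m
Kepler's third law: (T₂/T₁)² = (a₂/a₁)³  ⇒  a₂ = a₁ (T₂/T₁)^(2/3)
T₂/T₁ = 0.000516857
(T₂/T₁)^(2/3) = 0.00644041
a₂ = 3.443 × 10^8 m × 0.00644041 = 2.21743 × 10^6 m ≈ 2.217 Mm

Final answer: a₂ = 2.217 Mm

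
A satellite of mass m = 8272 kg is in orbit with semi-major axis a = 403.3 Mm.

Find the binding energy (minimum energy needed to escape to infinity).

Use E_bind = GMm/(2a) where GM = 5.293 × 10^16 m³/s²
a = 403.3 Mm = 4.033 × 10^8 m
GM = 5.293 × 10^16 m³/s²
m = 8272 kg
GMm = 5.293 × 10^16 × 8272 = 4.37837 × 10^20 m³·kg/s²
2a = 8.066 × 10^8 m
E_bind = GMm/(2a) = 5.42818 × 10^11 J ≈ 542.8 GJ

Final answer: 542.8 GJ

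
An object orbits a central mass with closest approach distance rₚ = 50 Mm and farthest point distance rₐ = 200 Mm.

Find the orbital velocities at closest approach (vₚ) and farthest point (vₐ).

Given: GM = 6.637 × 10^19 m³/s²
rₚ = 50 Mm = 5 × 10^7 m
rₐ = 200 Mm = 2 × 10^8 m
GM = 6.637 × 10^19 m³/s²
a = (rₚ + rₐ)/2 = 1.25 × 10^8 m
Vis-viva: v² = GM (2/r − 1/a)
vₚ² = 6.637 × 10^19 × (4 × 10^-8 − 8 × 10^-9) = 2.12384 × 10^12 m²/s²
vₚ = 1.45734 × 10^6 m/s ≈ 1457 km/s
vₐ² = 6.637 × 10^19 × (1 × 10^-8 − 8 × 10^-9) = 1.3274 × 10^11 m²/s²
vₐ = 364335 m/s ≈ 364.3 km/s

Final answer: vₚ = 1457 km/s, vₐ = 364.3 km/s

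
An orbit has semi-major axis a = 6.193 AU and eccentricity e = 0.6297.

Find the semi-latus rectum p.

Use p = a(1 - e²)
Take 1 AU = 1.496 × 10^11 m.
a = 6.193 AU = 9.26473 × 10^11 m
e = 0.6297,  e² = 0.396522,  1 − e² = 0.603478
p = a(1 − e²) = 9.26473 × 10^11 m × 0.603478 = 5.59106 × 10^11 m ≈ 3.737 AU

Final answer: p = 3.737 AU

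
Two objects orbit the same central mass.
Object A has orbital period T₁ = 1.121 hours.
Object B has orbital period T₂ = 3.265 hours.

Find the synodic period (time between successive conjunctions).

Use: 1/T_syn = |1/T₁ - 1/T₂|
T₁ = 1.121 hours = 4035.6 s
T₂ = 3.265 hours = 11754 s
1/T₁ = 0.000247795 s⁻¹
1/T₂ = 8.50774 × 10^-5 s⁻¹
|1/T₁ − 1/T₂| = 0.000162717 s⁻¹
T_syn = 1 / |1/T₁ − 1/T₂| = 6145.63 s ≈ 1.707 hours

Final answer: T_syn = 1.707 hours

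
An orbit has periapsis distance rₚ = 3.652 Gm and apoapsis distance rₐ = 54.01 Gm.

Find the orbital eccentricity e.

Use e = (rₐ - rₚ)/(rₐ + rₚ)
rₚ = 3.652 Gm = 3.652 × 10^9 m
rₐ = 54.01 Gm = 5.401 × 10^10 m
rₐ − rₚ = 5.0358 × 10^10 m
rₐ + rₚ = 5.7662 × 10^10 m
e = (rₐ − rₚ)/(rₐ + rₚ) = 0.873331

Final answer: e = 0.8733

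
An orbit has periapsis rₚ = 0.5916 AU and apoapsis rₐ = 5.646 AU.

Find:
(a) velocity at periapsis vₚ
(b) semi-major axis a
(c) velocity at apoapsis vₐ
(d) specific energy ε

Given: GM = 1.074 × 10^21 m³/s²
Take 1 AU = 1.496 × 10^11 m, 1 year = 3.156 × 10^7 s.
rₚ = 0.5916 AU = 8.85034 × 10^10 m
rₐ = 5.646 AU = 8.44642 × 10^11 m
GM = 1.074 × 10^21 m³/s²
a = (rₚ + rₐ)/2 = 4.66572 × 10^11 m
e = (rₐ − rₚ)/(rₐ + rₚ) = (7.56138 × 10^11) / (9.33145 × 10^11) = 0.810312
(a) vₚ² = GM (2/rₚ − 1/a) = 1.074 × 10^21 × (2.2598 × 10^-11 − 2.14329 × 10^-12) = 2.19684 × 10^10 m²/s²;  vₚ = 148217 m/s ≈ 31.27 AU/year
(b) a = 4.66572 × 10^11 m ≈ 3.119 AU
(c) vₐ² = GM (2/rₐ − 1/a) = 1.074 × 10^21 × (2.36787 × 10^-12 − 2.14329 × 10^-12) = 2.41197 × 10^8 m²/s²;  vₐ = 15530.5 m/s ≈ 3.276 AU/year
(d) 2a = 9.33145 × 10^11 m;  ε = −GM/(2a) = -1.15095 × 10^9 J/kg ≈ -1.151 GJ/kg

Final answer:
(a) velocity at periapsis vₚ = 31.27 AU/year
(b) semi-major axis a = 3.119 AU
(c) velocity at apoapsis vₐ = 3.276 AU/year
(d) specific energy ε = -1.151 GJ/kg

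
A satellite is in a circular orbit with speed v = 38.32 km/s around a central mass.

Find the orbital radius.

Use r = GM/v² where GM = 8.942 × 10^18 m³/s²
v = 38.32 km/s = 38320 m/s
GM = 8.942 × 10^18 m³/s²
v² = 1.46842 × 10^9 m²/s²
r = GM/v² = (8.942 × 10^18) / (1.46842 × 10^9) = 6.08953 × 10^9 m ≈ 6.09 Gm

Final answer: 6.09 Gm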